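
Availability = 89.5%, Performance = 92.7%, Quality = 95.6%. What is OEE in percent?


Formula: OEE = Availability * Performance * Quality / 10000
A * P = 89.5% * 92.7% / 100 = 82.97%
OEE = 82.97% * 95.6% / 100 = 79.3%

79.3%


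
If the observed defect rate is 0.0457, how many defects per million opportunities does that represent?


DPMO = defect_rate * 1000000 = 0.0457 * 1000000

45700


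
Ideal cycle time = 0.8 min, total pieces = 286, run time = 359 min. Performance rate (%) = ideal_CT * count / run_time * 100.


Formula: Performance = (Ideal CT * Total Count) / Run Time * 100
Ideal output time = 0.8 * 286 = 228.8 min
Performance = 228.8 / 359 * 100 = 63.7%

63.7%


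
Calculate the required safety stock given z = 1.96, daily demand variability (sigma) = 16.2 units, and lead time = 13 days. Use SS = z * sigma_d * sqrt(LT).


Formula: SS = z * sigma_d * sqrt(LT)
sqrt(LT) = sqrt(13) = 3.6056
SS = 1.96 * 16.2 * 3.6056
SS = 114.5 units

114.5 units


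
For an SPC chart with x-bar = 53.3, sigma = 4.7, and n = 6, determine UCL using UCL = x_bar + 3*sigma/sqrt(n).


UCL = 53.3 + 3 * 4.7 / sqrt(6)

59.06


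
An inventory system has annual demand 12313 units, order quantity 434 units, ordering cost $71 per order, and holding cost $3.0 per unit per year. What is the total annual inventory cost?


TC = 12313/434 * 71 + 434/2 * 3.0

$2665.34


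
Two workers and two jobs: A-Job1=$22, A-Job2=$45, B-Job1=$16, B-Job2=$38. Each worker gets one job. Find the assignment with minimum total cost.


Option 1: A->1 + B->2 = $22 + $38 = $60
Option 2: A->2 + B->1 = $45 + $16 = $61
Min cost = min($60, $61) = $60

$60


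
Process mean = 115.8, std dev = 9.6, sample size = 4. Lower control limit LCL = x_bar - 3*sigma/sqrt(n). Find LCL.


LCL = 115.8 - 3 * 9.6 / sqrt(4)

101.4


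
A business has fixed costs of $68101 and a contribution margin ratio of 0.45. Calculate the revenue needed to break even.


Formula: BER = Fixed Costs / Contribution Margin Ratio
BER = $68101 / 0.45
BER = $151335.56 (to the nearest cent)

$151335.56


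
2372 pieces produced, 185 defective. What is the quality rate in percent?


Formula: Quality Rate = Good Pieces / Total Pieces * 100
Good pieces = 2372 - 185 = 2187
QR = 2187 / 2372 * 100 = 92.2%

92.2%


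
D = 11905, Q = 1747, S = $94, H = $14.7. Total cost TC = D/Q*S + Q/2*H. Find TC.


TC = 11905/1747 * 94 + 1747/2 * 14.7

$13481.02


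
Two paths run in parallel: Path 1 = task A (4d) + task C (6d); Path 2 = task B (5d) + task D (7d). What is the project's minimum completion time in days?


Path 1 = 4 + 6 = 10 days
Path 2 = 5 + 7 = 12 days
Duration = max(10, 12) = 12 days

12 days


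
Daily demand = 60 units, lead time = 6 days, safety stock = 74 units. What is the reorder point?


Formula: ROP = (Daily Demand * Lead Time) + Safety Stock
Demand during lead time = 60 * 6 = 360 units
ROP = 360 + 74 = 434 units

434 units


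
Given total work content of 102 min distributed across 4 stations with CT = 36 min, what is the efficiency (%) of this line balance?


Formula: Efficiency = Sum of Task Times / (N_stations * CT) * 100
Total station capacity = 4 stations * 36 min = 144 min
Efficiency = 102 / 144 * 100 = 70.8%

70.8%


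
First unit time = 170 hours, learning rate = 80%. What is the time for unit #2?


Formula: T_n = T_1 * (learning_rate)^(log2(n)) where learning_rate = rate/100
Doublings = log2(2) = 1
T_n = 170 * 0.8^1
T_n = 170 * 0.8 = 136.0 hours

136.0 hours


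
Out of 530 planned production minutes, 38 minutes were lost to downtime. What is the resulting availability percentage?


Formula: Availability = (Planned Time - Downtime) / Planned Time * 100
Uptime = 530 - 38 = 492 min
Availability = 492 / 530 * 100 = 92.8%

92.8%


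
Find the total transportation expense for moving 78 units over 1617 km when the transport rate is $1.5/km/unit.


TC = dist * cost * units = 1617 * 1.5 * 78 = $189189.00

$189189.00


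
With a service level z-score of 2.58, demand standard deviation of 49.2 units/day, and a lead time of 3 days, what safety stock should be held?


Formula: SS = z * sigma_d * sqrt(LT)
sqrt(LT) = sqrt(3) = 1.7321
SS = 2.58 * 49.2 * 1.7321
SS = 219.9 units

219.9 units


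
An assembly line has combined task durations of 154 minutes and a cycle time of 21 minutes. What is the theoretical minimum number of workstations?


Formula: N_min = ceil(Sum of Task Times / Cycle Time)
N_min = ceil(154 min / 21 min) = ceil(7.3333)
N_min = 8 stations

8


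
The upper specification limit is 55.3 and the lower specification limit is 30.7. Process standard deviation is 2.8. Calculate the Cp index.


Cp = (55.3 - 30.7) / (6 * 2.8)

1.46


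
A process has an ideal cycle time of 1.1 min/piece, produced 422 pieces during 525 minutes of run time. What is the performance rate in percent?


Formula: Performance = (Ideal CT * Total Count) / Run Time * 100
Ideal output time = 1.1 * 422 = 464.2 min
Performance = 464.2 / 525 * 100 = 88.4%

88.4%


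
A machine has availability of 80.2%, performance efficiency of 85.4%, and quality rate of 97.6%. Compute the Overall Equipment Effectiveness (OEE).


Formula: OEE = Availability * Performance * Quality / 10000
A * P = 80.2% * 85.4% / 100 = 68.49%
OEE = 68.49% * 97.6% / 100 = 66.8%

66.8%


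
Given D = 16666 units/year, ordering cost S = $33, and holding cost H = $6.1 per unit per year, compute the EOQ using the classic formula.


Formula: EOQ = sqrt(2 * D * S / H)
Numerator: 2 * 16666 * 33 = 1099956
2DS/H = 1099956 / 6.1 = 180320.7
EOQ = sqrt(180320.7) = 424.6 units

424.6 units


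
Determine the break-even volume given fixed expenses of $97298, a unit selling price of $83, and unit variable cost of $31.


Formula: BEQ = Fixed Costs / (Price - Variable Cost)
Contribution margin = $83 - $31 = $52/unit
BEQ = ceil($97298 / $52/unit) = ceil(1871.12) = 1872 units

1872 units


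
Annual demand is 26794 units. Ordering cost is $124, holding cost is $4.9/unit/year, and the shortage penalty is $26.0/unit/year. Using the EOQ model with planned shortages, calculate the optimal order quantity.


Formula: EOQ* = sqrt(2DS/H) * sqrt((H+P)/P)
Base EOQ = sqrt(2*26794*124/4.9) = 1164.52 units
Correction = sqrt((4.9+26.0)/26.0) = 1.09017
EOQ* = 1164.52 * 1.09017 = 1269.5 units

1269.5 units


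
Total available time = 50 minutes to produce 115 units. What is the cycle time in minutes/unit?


Formula: CT = Available Time / Number of Units
CT = 50 min / 115 units
CT = 0.43 min/unit

0.43 min/unit


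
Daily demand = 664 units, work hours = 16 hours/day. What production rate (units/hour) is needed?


Formula: Production Rate = Daily Demand / Available Hours
Rate = 664 units/day / 16 hours/day
Rate = 41.5 units/hour

41.5 units/hour


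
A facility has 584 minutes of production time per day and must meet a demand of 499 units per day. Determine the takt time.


Formula: Takt Time = Available Production Time / Customer Demand
Takt = 584 min/day / 499 units/day
Takt = 1.17 min/unit

1.17 min/unit


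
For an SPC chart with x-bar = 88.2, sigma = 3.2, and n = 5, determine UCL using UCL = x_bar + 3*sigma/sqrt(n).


UCL = 88.2 + 3 * 3.2 / sqrt(5)

92.49


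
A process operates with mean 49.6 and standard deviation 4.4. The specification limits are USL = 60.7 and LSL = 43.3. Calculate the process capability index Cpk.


Cpu = (60.7 - 49.6) / (3 * 4.4) = 0.84
Cpl = (49.6 - 43.3) / (3 * 4.4) = 0.48
Cpk = min(0.84, 0.48) = 0.48

0.48


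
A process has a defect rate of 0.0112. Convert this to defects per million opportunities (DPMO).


DPMO = defect_rate * 1000000 = 0.0112 * 1000000

11200


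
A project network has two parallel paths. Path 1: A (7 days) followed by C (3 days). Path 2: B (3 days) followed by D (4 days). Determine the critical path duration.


Path 1 = 7 + 3 = 10 days
Path 2 = 3 + 4 = 7 days
Duration = max(10, 7) = 10 days

10 days


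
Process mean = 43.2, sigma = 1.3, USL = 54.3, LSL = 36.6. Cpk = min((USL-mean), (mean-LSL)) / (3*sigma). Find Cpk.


Cpu = (54.3 - 43.2) / (3 * 1.3) = 2.85
Cpl = (43.2 - 36.6) / (3 * 1.3) = 1.69
Cpk = min(2.85, 1.69) = 1.69

1.69


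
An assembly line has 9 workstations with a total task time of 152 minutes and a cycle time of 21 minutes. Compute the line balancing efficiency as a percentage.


Formula: Efficiency = Sum of Task Times / (N_stations * CT) * 100
Total station capacity = 9 stations * 21 min = 189 min
Efficiency = 152 / 189 * 100 = 80.4%

80.4%


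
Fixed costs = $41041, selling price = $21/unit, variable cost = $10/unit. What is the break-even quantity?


Formula: BEQ = Fixed Costs / (Price - Variable Cost)
Contribution margin = $21 - $10 = $11/unit
BEQ = ceil($41041 / $11/unit) = ceil(3731.0) = 3731 units

3731 units


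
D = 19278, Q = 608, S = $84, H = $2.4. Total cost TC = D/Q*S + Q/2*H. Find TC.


TC = 19278/608 * 84 + 608/2 * 2.4

$3393.01


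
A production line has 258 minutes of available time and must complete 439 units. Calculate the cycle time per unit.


Formula: CT = Available Time / Number of Units
CT = 258 min / 439 units
CT = 0.59 min/unit

0.59 min/unit


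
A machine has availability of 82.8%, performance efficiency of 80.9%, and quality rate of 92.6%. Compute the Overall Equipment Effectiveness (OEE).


Formula: OEE = Availability * Performance * Quality / 10000
A * P = 82.8% * 80.9% / 100 = 66.99%
OEE = 66.99% * 92.6% / 100 = 62.0%

62.0%


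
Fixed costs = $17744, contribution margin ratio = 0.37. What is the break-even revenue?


Formula: BER = Fixed Costs / Contribution Margin Ratio
BER = $17744 / 0.37
BER = $47956.76 (to the nearest cent)

$47956.76


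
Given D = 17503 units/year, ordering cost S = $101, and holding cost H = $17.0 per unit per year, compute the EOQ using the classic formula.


Formula: EOQ = sqrt(2 * D * S / H)
Numerator: 2 * 17503 * 101 = 3535606
2DS/H = 3535606 / 17.0 = 207976.8
EOQ = sqrt(207976.8) = 456.0 units

456.0 units


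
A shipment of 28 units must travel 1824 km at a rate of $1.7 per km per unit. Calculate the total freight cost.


TC = dist * cost * units = 1824 * 1.7 * 28 = $86822.40

$86822.40


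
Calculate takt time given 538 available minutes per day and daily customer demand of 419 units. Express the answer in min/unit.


Formula: Takt Time = Available Production Time / Customer Demand
Takt = 538 min/day / 419 units/day
Takt = 1.28 min/unit

1.28 min/unit


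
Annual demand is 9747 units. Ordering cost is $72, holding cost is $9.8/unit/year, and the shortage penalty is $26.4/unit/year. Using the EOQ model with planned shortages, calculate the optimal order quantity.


Formula: EOQ* = sqrt(2DS/H) * sqrt((H+P)/P)
Base EOQ = sqrt(2*9747*72/9.8) = 378.45 units
Correction = sqrt((9.8+26.4)/26.4) = 1.17099
EOQ* = 378.45 * 1.17099 = 443.2 units

443.2 units


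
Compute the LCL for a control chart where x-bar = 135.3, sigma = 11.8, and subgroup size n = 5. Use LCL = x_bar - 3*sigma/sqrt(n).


LCL = 135.3 - 3 * 11.8 / sqrt(5)

119.47


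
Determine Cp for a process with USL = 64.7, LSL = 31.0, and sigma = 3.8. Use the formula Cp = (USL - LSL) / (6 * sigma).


Cp = (64.7 - 31.0) / (6 * 3.8)

1.48


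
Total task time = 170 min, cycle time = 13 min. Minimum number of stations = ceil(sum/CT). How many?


Formula: N_min = ceil(Sum of Task Times / Cycle Time)
N_min = ceil(170 min / 13 min) = ceil(13.0769)
N_min = 14 stations

14


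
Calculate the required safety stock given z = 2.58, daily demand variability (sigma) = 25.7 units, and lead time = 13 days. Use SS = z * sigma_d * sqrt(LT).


Formula: SS = z * sigma_d * sqrt(LT)
sqrt(LT) = sqrt(13) = 3.6056
SS = 2.58 * 25.7 * 3.6056
SS = 239.1 units

239.1 units


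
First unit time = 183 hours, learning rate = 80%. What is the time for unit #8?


Formula: T_n = T_1 * (learning_rate)^(log2(n)) where learning_rate = rate/100
Doublings = log2(8) = 3
T_n = 183 * 0.8^3
T_n = 183 * 0.512 = 93.7 hours

93.7 hours


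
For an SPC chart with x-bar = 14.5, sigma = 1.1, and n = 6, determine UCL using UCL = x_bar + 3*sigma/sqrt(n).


UCL = 14.5 + 3 * 1.1 / sqrt(6)

15.85


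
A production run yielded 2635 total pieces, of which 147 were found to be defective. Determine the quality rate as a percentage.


Formula: Quality Rate = Good Pieces / Total Pieces * 100
Good pieces = 2635 - 147 = 2488
QR = 2488 / 2635 * 100 = 94.4%

94.4%


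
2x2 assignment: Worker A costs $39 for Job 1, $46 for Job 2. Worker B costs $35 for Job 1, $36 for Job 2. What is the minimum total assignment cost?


Option 1: A->1 + B->2 = $39 + $36 = $75
Option 2: A->2 + B->1 = $46 + $35 = $81
Min cost = min($75, $81) = $75

$75


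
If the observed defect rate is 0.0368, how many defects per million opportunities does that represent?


DPMO = defect_rate * 1000000 = 0.0368 * 1000000

36800


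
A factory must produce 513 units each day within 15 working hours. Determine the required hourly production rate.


Formula: Production Rate = Daily Demand / Available Hours
Rate = 513 units/day / 15 hours/day
Rate = 34.2 units/hour

34.2 units/hour


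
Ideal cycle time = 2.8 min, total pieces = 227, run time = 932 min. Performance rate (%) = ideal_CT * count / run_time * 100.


Formula: Performance = (Ideal CT * Total Count) / Run Time * 100
Ideal output time = 2.8 * 227 = 635.6 min
Performance = 635.6 / 932 * 100 = 68.2%

68.2%


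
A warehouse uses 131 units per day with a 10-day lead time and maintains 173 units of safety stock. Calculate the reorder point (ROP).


Formula: ROP = (Daily Demand * Lead Time) + Safety Stock
Demand during lead time = 131 * 10 = 1310 units
ROP = 1310 + 173 = 1483 units

1483 units


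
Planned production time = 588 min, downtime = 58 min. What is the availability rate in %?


Formula: Availability = (Planned Time - Downtime) / Planned Time * 100
Uptime = 588 - 58 = 530 min
Availability = 530 / 588 * 100 = 90.1%

90.1%


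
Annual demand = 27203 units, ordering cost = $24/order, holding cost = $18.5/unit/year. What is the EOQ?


Formula: EOQ = sqrt(2 * D * S / H)
Numerator: 2 * 27203 * 24 = 1305744
2DS/H = 1305744 / 18.5 = 70580.8
EOQ = sqrt(70580.8) = 265.7 units

265.7 units


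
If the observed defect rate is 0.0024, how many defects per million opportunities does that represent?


DPMO = defect_rate * 1000000 = 0.0024 * 1000000

2400


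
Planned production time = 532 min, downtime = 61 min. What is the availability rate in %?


Formula: Availability = (Planned Time - Downtime) / Planned Time * 100
Uptime = 532 - 61 = 471 min
Availability = 471 / 532 * 100 = 88.5%

88.5%


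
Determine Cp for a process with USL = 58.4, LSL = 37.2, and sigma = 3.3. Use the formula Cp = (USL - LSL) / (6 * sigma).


Cp = (58.4 - 37.2) / (6 * 3.3)

1.07


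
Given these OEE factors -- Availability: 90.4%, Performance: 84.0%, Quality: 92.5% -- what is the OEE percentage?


Formula: OEE = Availability * Performance * Quality / 10000
A * P = 90.4% * 84.0% / 100 = 75.94%
OEE = 75.94% * 92.5% / 100 = 70.2%

70.2%


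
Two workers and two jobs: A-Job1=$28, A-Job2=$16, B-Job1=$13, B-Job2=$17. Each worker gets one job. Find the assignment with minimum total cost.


Option 1: A->1 + B->2 = $28 + $17 = $45
Option 2: A->2 + B->1 = $16 + $13 = $29
Min cost = min($45, $29) = $29

$29


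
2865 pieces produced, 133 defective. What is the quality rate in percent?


Formula: Quality Rate = Good Pieces / Total Pieces * 100
Good pieces = 2865 - 133 = 2732
QR = 2732 / 2865 * 100 = 95.4%

95.4%


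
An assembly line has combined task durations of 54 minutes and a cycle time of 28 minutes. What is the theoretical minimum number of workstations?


Formula: N_min = ceil(Sum of Task Times / Cycle Time)
N_min = ceil(54 min / 28 min) = ceil(1.9286)
N_min = 2 stations

2


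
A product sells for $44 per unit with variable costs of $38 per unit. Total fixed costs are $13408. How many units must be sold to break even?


Formula: BEQ = Fixed Costs / (Price - Variable Cost)
Contribution margin = $44 - $38 = $6/unit
BEQ = ceil($13408 / $6/unit) = ceil(2234.67) = 2235 units

2235 units


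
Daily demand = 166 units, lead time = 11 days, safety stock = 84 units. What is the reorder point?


Formula: ROP = (Daily Demand * Lead Time) + Safety Stock
Demand during lead time = 166 * 11 = 1826 units
ROP = 1826 + 84 = 1910 units

1910 units


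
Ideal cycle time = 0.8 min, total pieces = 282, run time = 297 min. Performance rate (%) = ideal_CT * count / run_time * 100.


Formula: Performance = (Ideal CT * Total Count) / Run Time * 100
Ideal output time = 0.8 * 282 = 225.6 min
Performance = 225.6 / 297 * 100 = 76.0%

76.0%


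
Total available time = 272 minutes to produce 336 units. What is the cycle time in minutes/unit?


Formula: CT = Available Time / Number of Units
CT = 272 min / 336 units
CT = 0.81 min/unit

0.81 min/unit


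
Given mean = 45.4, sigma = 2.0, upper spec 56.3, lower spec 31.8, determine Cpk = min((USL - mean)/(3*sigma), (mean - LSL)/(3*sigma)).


Cpu = (56.3 - 45.4) / (3 * 2.0) = 1.82
Cpl = (45.4 - 31.8) / (3 * 2.0) = 2.27
Cpk = min(1.82, 2.27) = 1.82

1.82


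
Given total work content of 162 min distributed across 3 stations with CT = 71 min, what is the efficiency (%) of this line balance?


Formula: Efficiency = Sum of Task Times / (N_stations * CT) * 100
Total station capacity = 3 stations * 71 min = 213 min
Efficiency = 162 / 213 * 100 = 76.1%

76.1%


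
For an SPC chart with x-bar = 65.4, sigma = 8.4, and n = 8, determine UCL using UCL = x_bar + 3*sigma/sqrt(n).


UCL = 65.4 + 3 * 8.4 / sqrt(8)

74.31


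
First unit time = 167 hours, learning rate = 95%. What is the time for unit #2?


Formula: T_n = T_1 * (learning_rate)^(log2(n)) where learning_rate = rate/100
Doublings = log2(2) = 1
T_n = 167 * 0.95^1
T_n = 167 * 0.95 = 158.7 hours

158.7 hours


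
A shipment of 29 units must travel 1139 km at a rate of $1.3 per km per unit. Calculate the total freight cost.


TC = dist * cost * units = 1139 * 1.3 * 29 = $42940.30

$42940.30


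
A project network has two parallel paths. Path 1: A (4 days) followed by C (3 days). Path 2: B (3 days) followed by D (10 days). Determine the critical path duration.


Path 1 = 4 + 3 = 7 days
Path 2 = 3 + 10 = 13 days
Duration = max(7, 13) = 13 days

13 days


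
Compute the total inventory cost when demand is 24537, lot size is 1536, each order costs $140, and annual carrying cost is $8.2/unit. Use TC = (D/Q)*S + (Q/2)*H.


TC = 24537/1536 * 140 + 1536/2 * 8.2

$8534.05


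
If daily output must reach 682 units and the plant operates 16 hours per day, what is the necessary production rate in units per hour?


Formula: Production Rate = Daily Demand / Available Hours
Rate = 682 units/day / 16 hours/day
Rate = 42.6 units/hour

42.6 units/hour


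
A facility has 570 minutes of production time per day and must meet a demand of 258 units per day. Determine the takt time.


Formula: Takt Time = Available Production Time / Customer Demand
Takt = 570 min/day / 258 units/day
Takt = 2.21 min/unit

2.21 min/unit


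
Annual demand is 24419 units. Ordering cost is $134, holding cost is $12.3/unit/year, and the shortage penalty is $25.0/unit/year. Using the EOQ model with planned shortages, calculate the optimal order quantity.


Formula: EOQ* = sqrt(2DS/H) * sqrt((H+P)/P)
Base EOQ = sqrt(2*24419*134/12.3) = 729.42 units
Correction = sqrt((12.3+25.0)/25.0) = 1.22147
EOQ* = 729.42 * 1.22147 = 891.0 units

891.0 units


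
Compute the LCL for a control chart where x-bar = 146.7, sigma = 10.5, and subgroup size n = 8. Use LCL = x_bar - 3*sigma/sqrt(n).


LCL = 146.7 - 3 * 10.5 / sqrt(8)

135.56


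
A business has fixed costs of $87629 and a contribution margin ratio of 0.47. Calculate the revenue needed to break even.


Formula: BER = Fixed Costs / Contribution Margin Ratio
BER = $87629 / 0.47
BER = $186444.68 (to the nearest cent)

$186444.68


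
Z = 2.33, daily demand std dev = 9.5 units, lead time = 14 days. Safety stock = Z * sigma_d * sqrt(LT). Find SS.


Formula: SS = z * sigma_d * sqrt(LT)
sqrt(LT) = sqrt(14) = 3.7417
SS = 2.33 * 9.5 * 3.7417
SS = 82.8 units

82.8 units


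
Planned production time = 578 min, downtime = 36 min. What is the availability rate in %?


Formula: Availability = (Planned Time - Downtime) / Planned Time * 100
Uptime = 578 - 36 = 542 min
Availability = 542 / 578 * 100 = 93.8%

93.8%


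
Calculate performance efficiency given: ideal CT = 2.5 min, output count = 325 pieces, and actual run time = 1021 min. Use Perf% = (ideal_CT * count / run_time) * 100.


Formula: Performance = (Ideal CT * Total Count) / Run Time * 100
Ideal output time = 2.5 * 325 = 812.5 min
Performance = 812.5 / 1021 * 100 = 79.6%

79.6%


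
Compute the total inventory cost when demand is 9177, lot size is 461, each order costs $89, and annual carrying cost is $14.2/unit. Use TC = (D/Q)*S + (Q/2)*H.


TC = 9177/461 * 89 + 461/2 * 14.2

$5044.80


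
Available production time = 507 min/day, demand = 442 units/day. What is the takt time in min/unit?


Formula: Takt Time = Available Production Time / Customer Demand
Takt = 507 min/day / 442 units/day
Takt = 1.15 min/unit

1.15 min/unit


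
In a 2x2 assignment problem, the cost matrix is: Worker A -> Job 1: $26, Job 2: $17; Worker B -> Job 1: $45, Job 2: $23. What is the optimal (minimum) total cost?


Option 1: A->1 + B->2 = $26 + $23 = $49
Option 2: A->2 + B->1 = $17 + $45 = $62
Min cost = min($49, $62) = $49

$49


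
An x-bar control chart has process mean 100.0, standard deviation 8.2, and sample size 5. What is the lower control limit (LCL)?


LCL = 100.0 - 3 * 8.2 / sqrt(5)

89.0


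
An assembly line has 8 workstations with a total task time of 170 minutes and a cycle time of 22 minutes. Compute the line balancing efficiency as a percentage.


Formula: Efficiency = Sum of Task Times / (N_stations * CT) * 100
Total station capacity = 8 stations * 22 min = 176 min
Efficiency = 170 / 176 * 100 = 96.6%

96.6%


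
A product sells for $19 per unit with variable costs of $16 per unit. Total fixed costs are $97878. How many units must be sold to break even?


Formula: BEQ = Fixed Costs / (Price - Variable Cost)
Contribution margin = $19 - $16 = $3/unit
BEQ = ceil($97878 / $3/unit) = ceil(32626.0) = 32626 units

32626 units


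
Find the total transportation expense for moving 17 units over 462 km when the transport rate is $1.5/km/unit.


TC = dist * cost * units = 462 * 1.5 * 17 = $11781.00

$11781.00


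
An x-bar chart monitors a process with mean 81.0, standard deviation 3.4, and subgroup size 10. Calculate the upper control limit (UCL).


UCL = 81.0 + 3 * 3.4 / sqrt(10)

84.23


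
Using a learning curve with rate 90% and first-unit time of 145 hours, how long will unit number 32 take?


Formula: T_n = T_1 * (learning_rate)^(log2(n)) where learning_rate = rate/100
Doublings = log2(32) = 5
T_n = 145 * 0.9^5
T_n = 145 * 0.5905 = 85.6 hours

85.6 hours


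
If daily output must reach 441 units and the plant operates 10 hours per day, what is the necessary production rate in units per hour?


Formula: Production Rate = Daily Demand / Available Hours
Rate = 441 units/day / 10 hours/day
Rate = 44.1 units/hour

44.1 units/hour


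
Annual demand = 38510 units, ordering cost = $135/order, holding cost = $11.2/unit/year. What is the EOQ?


Formula: EOQ = sqrt(2 * D * S / H)
Numerator: 2 * 38510 * 135 = 10397700
2DS/H = 10397700 / 11.2 = 928366.1
EOQ = sqrt(928366.1) = 963.5 units

963.5 units


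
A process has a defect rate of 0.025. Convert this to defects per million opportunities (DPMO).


DPMO = defect_rate * 1000000 = 0.025 * 1000000

25000


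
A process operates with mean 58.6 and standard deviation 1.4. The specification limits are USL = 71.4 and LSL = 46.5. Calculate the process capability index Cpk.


Cpu = (71.4 - 58.6) / (3 * 1.4) = 3.05
Cpl = (58.6 - 46.5) / (3 * 1.4) = 2.88
Cpk = min(3.05, 2.88) = 2.88

2.88


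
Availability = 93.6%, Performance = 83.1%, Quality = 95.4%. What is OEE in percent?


Formula: OEE = Availability * Performance * Quality / 10000
A * P = 93.6% * 83.1% / 100 = 77.78%
OEE = 77.78% * 95.4% / 100 = 74.2%

74.2%


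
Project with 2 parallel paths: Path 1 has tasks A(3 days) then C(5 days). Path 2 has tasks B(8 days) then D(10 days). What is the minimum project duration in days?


Path 1 = 3 + 5 = 8 days
Path 2 = 8 + 10 = 18 days
Duration = max(8, 18) = 18 days

18 days


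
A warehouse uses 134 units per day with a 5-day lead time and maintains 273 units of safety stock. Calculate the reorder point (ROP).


Formula: ROP = (Daily Demand * Lead Time) + Safety Stock
Demand during lead time = 134 * 5 = 670 units
ROP = 670 + 273 = 943 units

943 units


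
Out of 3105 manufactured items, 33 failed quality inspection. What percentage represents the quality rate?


Formula: Quality Rate = Good Pieces / Total Pieces * 100
Good pieces = 3105 - 33 = 3072
QR = 3072 / 3105 * 100 = 98.9%

98.9%


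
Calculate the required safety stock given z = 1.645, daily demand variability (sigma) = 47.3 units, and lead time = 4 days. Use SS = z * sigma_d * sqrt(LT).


Formula: SS = z * sigma_d * sqrt(LT)
sqrt(LT) = sqrt(4) = 2.0
SS = 1.645 * 47.3 * 2.0
SS = 155.6 units

155.6 units


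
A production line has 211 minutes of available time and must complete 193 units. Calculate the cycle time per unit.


Formula: CT = Available Time / Number of Units
CT = 211 min / 193 units
CT = 1.09 min/unit

1.09 min/unit


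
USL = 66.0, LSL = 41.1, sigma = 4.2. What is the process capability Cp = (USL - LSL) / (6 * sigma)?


Cp = (66.0 - 41.1) / (6 * 4.2)

0.99


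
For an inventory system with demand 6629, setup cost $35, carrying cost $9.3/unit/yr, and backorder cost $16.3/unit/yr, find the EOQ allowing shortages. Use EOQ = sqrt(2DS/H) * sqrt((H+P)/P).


Formula: EOQ* = sqrt(2DS/H) * sqrt((H+P)/P)
Base EOQ = sqrt(2*6629*35/9.3) = 223.37 units
Correction = sqrt((9.3+16.3)/16.3) = 1.25322
EOQ* = 223.37 * 1.25322 = 279.9 units

279.9 units


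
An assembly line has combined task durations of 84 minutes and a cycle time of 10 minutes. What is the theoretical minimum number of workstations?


Formula: N_min = ceil(Sum of Task Times / Cycle Time)
N_min = ceil(84 min / 10 min) = ceil(8.4)
N_min = 9 stations

9


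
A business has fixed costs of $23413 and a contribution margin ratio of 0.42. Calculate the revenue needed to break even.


Formula: BER = Fixed Costs / Contribution Margin Ratio
BER = $23413 / 0.42
BER = $55745.24 (to the nearest cent)

$55745.24


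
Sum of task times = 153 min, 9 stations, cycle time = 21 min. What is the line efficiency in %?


Formula: Efficiency = Sum of Task Times / (N_stations * CT) * 100
Total station capacity = 9 stations * 21 min = 189 min
Efficiency = 153 / 189 * 100 = 81.0%

81.0%


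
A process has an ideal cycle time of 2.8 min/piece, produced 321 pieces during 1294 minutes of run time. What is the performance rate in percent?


Formula: Performance = (Ideal CT * Total Count) / Run Time * 100
Ideal output time = 2.8 * 321 = 898.8 min
Performance = 898.8 / 1294 * 100 = 69.5%

69.5%


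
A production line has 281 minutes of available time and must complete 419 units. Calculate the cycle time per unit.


Formula: CT = Available Time / Number of Units
CT = 281 min / 419 units
CT = 0.67 min/unit

0.67 min/unit


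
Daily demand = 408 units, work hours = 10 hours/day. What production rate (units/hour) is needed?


Formula: Production Rate = Daily Demand / Available Hours
Rate = 408 units/day / 10 hours/day
Rate = 40.8 units/hour

40.8 units/hour


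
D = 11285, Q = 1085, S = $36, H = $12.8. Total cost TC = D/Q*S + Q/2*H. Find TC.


TC = 11285/1085 * 36 + 1085/2 * 12.8

$7318.43


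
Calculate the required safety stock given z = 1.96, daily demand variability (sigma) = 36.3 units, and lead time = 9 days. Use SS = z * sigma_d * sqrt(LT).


Formula: SS = z * sigma_d * sqrt(LT)
sqrt(LT) = sqrt(9) = 3.0
SS = 1.96 * 36.3 * 3.0
SS = 213.4 units

213.4 units


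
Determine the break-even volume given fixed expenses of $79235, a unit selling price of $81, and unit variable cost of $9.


Formula: BEQ = Fixed Costs / (Price - Variable Cost)
Contribution margin = $81 - $9 = $72/unit
BEQ = ceil($79235 / $72/unit) = ceil(1100.49) = 1101 units

1101 units


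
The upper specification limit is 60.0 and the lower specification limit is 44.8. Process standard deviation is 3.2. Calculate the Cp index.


Cp = (60.0 - 44.8) / (6 * 3.2)

0.79


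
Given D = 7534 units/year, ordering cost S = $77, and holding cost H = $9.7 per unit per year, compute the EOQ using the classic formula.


Formula: EOQ = sqrt(2 * D * S / H)
Numerator: 2 * 7534 * 77 = 1160236
2DS/H = 1160236 / 9.7 = 119612.0
EOQ = sqrt(119612.0) = 345.8 units

345.8 units


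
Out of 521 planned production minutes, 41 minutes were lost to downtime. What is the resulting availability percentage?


Formula: Availability = (Planned Time - Downtime) / Planned Time * 100
Uptime = 521 - 41 = 480 min
Availability = 480 / 521 * 100 = 92.1%

92.1%


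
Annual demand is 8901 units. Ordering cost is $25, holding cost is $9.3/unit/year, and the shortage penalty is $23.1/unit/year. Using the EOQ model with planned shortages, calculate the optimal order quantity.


Formula: EOQ* = sqrt(2DS/H) * sqrt((H+P)/P)
Base EOQ = sqrt(2*8901*25/9.3) = 218.76 units
Correction = sqrt((9.3+23.1)/23.1) = 1.18431
EOQ* = 218.76 * 1.18431 = 259.1 units

259.1 units


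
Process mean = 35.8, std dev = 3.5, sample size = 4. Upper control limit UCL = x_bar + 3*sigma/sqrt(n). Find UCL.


UCL = 35.8 + 3 * 3.5 / sqrt(4)

41.05


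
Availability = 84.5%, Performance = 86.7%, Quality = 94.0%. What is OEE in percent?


Formula: OEE = Availability * Performance * Quality / 10000
A * P = 84.5% * 86.7% / 100 = 73.26%
OEE = 73.26% * 94.0% / 100 = 68.9%

68.9%


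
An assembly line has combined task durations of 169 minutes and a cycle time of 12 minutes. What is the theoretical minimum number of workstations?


Formula: N_min = ceil(Sum of Task Times / Cycle Time)
N_min = ceil(169 min / 12 min) = ceil(14.0833)
N_min = 15 stations

15


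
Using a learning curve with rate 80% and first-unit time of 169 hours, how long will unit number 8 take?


Formula: T_n = T_1 * (learning_rate)^(log2(n)) where learning_rate = rate/100
Doublings = log2(8) = 3
T_n = 169 * 0.8^3
T_n = 169 * 0.512 = 86.5 hours

86.5 hours


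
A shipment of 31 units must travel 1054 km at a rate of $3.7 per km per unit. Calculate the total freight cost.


TC = dist * cost * units = 1054 * 3.7 * 31 = $120893.80

$120893.80


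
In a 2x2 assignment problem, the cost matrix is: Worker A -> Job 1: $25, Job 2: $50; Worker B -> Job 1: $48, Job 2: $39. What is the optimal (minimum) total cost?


Option 1: A->1 + B->2 = $25 + $39 = $64
Option 2: A->2 + B->1 = $50 + $48 = $98
Min cost = min($64, $98) = $64

$64


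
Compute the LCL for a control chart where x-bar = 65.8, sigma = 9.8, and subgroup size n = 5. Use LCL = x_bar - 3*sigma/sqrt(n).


LCL = 65.8 - 3 * 9.8 / sqrt(5)

52.65


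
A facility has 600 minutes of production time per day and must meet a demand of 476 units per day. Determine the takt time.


Formula: Takt Time = Available Production Time / Customer Demand
Takt = 600 min/day / 476 units/day
Takt = 1.26 min/unit

1.26 min/unit


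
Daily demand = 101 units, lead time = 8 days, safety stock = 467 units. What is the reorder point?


Formula: ROP = (Daily Demand * Lead Time) + Safety Stock
Demand during lead time = 101 * 8 = 808 units
ROP = 808 + 467 = 1275 units

1275 units


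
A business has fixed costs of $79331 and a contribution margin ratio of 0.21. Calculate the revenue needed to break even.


Formula: BER = Fixed Costs / Contribution Margin Ratio
BER = $79331 / 0.21
BER = $377766.67 (to the nearest cent)

$377766.67


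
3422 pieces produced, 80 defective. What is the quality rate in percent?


Formula: Quality Rate = Good Pieces / Total Pieces * 100
Good pieces = 3422 - 80 = 3342
QR = 3342 / 3422 * 100 = 97.7%

97.7%


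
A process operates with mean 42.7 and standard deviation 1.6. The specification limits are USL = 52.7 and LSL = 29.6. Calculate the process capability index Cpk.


Cpu = (52.7 - 42.7) / (3 * 1.6) = 2.08
Cpl = (42.7 - 29.6) / (3 * 1.6) = 2.73
Cpk = min(2.08, 2.73) = 2.08

2.08


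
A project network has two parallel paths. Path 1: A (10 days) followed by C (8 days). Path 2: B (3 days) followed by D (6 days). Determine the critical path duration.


Path 1 = 10 + 8 = 18 days
Path 2 = 3 + 6 = 9 days
Duration = max(18, 9) = 18 days

18 days


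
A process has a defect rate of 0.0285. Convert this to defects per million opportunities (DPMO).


DPMO = defect_rate * 1000000 = 0.0285 * 1000000

28500


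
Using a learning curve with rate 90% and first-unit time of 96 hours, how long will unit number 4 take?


Formula: T_n = T_1 * (learning_rate)^(log2(n)) where learning_rate = rate/100
Doublings = log2(4) = 2
T_n = 96 * 0.9^2
T_n = 96 * 0.81 = 77.8 hours

77.8 hours


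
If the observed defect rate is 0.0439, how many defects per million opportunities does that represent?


DPMO = defect_rate * 1000000 = 0.0439 * 1000000

43900


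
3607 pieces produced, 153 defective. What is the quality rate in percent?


Formula: Quality Rate = Good Pieces / Total Pieces * 100
Good pieces = 3607 - 153 = 3454
QR = 3454 / 3607 * 100 = 95.8%

95.8%


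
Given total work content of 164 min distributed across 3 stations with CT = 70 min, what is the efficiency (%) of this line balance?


Formula: Efficiency = Sum of Task Times / (N_stations * CT) * 100
Total station capacity = 3 stations * 70 min = 210 min
Efficiency = 164 / 210 * 100 = 78.1%

78.1%


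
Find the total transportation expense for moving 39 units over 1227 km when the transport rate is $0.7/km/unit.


TC = dist * cost * units = 1227 * 0.7 * 39 = $33497.10

$33497.10


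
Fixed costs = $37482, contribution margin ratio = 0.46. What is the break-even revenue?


Formula: BER = Fixed Costs / Contribution Margin Ratio
BER = $37482 / 0.46
BER = $81482.61 (to the nearest cent)

$81482.61


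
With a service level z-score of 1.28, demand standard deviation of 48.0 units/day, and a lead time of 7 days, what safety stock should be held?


Formula: SS = z * sigma_d * sqrt(LT)
sqrt(LT) = sqrt(7) = 2.6458
SS = 1.28 * 48.0 * 2.6458
SS = 162.6 units

162.6 units


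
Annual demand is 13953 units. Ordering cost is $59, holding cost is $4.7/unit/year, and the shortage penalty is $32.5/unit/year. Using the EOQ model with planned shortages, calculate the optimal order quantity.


Formula: EOQ* = sqrt(2DS/H) * sqrt((H+P)/P)
Base EOQ = sqrt(2*13953*59/4.7) = 591.87 units
Correction = sqrt((4.7+32.5)/32.5) = 1.06987
EOQ* = 591.87 * 1.06987 = 633.2 units

633.2 units


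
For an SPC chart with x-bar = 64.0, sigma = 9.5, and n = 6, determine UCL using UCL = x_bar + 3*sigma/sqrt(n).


UCL = 64.0 + 3 * 9.5 / sqrt(6)

75.64


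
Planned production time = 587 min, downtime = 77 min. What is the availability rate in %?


Formula: Availability = (Planned Time - Downtime) / Planned Time * 100
Uptime = 587 - 77 = 510 min
Availability = 510 / 587 * 100 = 86.9%

86.9%


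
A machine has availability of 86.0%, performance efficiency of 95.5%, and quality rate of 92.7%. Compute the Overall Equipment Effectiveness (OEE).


Formula: OEE = Availability * Performance * Quality / 10000
A * P = 86.0% * 95.5% / 100 = 82.13%
OEE = 82.13% * 92.7% / 100 = 76.1%

76.1%


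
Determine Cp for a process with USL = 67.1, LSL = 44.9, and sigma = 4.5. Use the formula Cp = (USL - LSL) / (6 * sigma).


Cp = (67.1 - 44.9) / (6 * 4.5)

0.82


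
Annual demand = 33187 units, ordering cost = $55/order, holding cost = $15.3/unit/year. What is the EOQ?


Formula: EOQ = sqrt(2 * D * S / H)
Numerator: 2 * 33187 * 55 = 3650570
2DS/H = 3650570 / 15.3 = 238599.3
EOQ = sqrt(238599.3) = 488.5 units

488.5 units


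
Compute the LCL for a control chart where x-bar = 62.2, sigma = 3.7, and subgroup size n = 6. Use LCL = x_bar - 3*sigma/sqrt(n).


LCL = 62.2 - 3 * 3.7 / sqrt(6)

57.67


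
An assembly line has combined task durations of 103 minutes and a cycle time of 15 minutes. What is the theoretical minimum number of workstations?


Formula: N_min = ceil(Sum of Task Times / Cycle Time)
N_min = ceil(103 min / 15 min) = ceil(6.8667)
N_min = 7 stations

7


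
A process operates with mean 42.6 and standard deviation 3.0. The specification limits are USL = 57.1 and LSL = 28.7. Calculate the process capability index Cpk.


Cpu = (57.1 - 42.6) / (3 * 3.0) = 1.61
Cpl = (42.6 - 28.7) / (3 * 3.0) = 1.54
Cpk = min(1.61, 1.54) = 1.54

1.54


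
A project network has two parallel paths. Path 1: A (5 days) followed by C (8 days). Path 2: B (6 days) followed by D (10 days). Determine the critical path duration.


Path 1 = 5 + 8 = 13 days
Path 2 = 6 + 10 = 16 days
Duration = max(13, 16) = 16 days

16 days


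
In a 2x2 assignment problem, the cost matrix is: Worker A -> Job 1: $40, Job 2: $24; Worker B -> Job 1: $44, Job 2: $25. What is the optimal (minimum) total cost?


Option 1: A->1 + B->2 = $40 + $25 = $65
Option 2: A->2 + B->1 = $24 + $44 = $68
Min cost = min($65, $68) = $65

$65


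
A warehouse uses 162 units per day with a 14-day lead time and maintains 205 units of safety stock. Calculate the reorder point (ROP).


Formula: ROP = (Daily Demand * Lead Time) + Safety Stock
Demand during lead time = 162 * 14 = 2268 units
ROP = 2268 + 205 = 2473 units

2473 units


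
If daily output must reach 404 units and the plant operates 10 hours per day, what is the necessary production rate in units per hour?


Formula: Production Rate = Daily Demand / Available Hours
Rate = 404 units/day / 10 hours/day
Rate = 40.4 units/hour

40.4 units/hour


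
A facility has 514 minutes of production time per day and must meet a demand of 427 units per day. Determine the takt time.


Formula: Takt Time = Available Production Time / Customer Demand
Takt = 514 min/day / 427 units/day
Takt = 1.2 min/unit

1.2 min/unit


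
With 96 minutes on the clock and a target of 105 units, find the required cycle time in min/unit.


Formula: CT = Available Time / Number of Units
CT = 96 min / 105 units
CT = 0.91 min/unit

0.91 min/unit


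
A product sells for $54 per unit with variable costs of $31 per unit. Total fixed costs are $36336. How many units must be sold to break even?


Formula: BEQ = Fixed Costs / (Price - Variable Cost)
Contribution margin = $54 - $31 = $23/unit
BEQ = ceil($36336 / $23/unit) = ceil(1579.83) = 1580 units

1580 units


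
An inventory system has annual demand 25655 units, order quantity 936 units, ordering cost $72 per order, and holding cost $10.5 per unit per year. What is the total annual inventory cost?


TC = 25655/936 * 72 + 936/2 * 10.5

$6887.46


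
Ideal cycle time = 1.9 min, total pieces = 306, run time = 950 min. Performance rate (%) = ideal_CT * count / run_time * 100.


Formula: Performance = (Ideal CT * Total Count) / Run Time * 100
Ideal output time = 1.9 * 306 = 581.4 min
Performance = 581.4 / 950 * 100 = 61.2%

61.2%


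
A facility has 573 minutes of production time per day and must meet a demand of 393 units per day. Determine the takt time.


Formula: Takt Time = Available Production Time / Customer Demand
Takt = 573 min/day / 393 units/day
Takt = 1.46 min/unit

1.46 min/unit
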